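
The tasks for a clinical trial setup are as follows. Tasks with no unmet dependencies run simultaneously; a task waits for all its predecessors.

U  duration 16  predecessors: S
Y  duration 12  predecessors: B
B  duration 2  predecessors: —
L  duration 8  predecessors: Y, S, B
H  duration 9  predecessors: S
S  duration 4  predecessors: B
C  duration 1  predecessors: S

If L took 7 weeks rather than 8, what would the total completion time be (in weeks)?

22

As given, the longest chain is B→Y→L = 2+12+8 = 22, so the finish is 22 weeks.
Since L is critical, the -1 change carries straight to that chain (now 21 weeks).
New critical path: B→S→U = 2+4+16 = 22 ⇒ 22 weeks.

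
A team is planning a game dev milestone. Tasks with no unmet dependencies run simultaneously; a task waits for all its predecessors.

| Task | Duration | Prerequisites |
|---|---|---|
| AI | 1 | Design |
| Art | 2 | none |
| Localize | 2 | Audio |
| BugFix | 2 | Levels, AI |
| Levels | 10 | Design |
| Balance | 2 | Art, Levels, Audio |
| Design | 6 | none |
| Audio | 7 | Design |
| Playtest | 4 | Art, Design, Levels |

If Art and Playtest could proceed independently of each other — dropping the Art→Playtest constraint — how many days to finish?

20

Before: longest chain Design→Levels→Playtest = 6+10+4 = 20, finish 20.
Dropping Art→Playtest doesn't change Playtest's earliest start (16); another predecessor still binds.
New critical path: Design→Levels→Playtest = 6+10+4 = 20 ⇒ 20 days.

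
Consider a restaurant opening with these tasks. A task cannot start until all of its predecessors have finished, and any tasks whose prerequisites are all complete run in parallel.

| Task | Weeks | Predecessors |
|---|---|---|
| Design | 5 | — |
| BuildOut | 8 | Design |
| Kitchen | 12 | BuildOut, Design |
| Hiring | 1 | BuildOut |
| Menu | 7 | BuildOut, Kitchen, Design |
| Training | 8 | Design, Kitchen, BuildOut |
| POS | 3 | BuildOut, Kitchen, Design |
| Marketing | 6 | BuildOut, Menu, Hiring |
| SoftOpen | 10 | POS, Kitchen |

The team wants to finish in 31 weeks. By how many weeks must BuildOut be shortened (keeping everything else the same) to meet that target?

Current finish: 38 weeks; target: 31.
BuildOut is on every critical path, so each week cut from BuildOut cuts the finish by one (this holds down to a finish of 31).
Need 38 − 31 = 7 weeks off BuildOut → BuildOut becomes 1 week, finish becomes 31.

7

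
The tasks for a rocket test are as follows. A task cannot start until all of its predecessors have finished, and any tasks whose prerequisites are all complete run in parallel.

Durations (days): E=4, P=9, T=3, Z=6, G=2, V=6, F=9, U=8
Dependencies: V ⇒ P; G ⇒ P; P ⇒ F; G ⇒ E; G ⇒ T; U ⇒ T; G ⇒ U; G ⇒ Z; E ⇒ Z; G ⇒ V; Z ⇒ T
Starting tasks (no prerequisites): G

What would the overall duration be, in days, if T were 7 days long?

26

The binding path is G→V→P→F = 2+6+9+9 = 26; finish at 26 days.
T has 11 days of float (longest path through it is 15).
The critical path is still G→V→P→F; finish is now 26 days.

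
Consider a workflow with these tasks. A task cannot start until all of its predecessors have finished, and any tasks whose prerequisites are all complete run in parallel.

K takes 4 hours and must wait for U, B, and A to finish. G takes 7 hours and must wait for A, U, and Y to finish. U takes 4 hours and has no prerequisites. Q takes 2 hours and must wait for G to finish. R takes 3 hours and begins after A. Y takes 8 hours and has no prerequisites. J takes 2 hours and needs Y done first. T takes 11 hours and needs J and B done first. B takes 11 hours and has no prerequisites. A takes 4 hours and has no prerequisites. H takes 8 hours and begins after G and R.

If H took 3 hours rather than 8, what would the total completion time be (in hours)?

22

The binding path is Y→G→H = 8+7+8 = 23; finish at 23 hours.
H lies on that path, so at 3 hours the path becomes 18 hours.
The binding chain switches to B→T = 11+11 = 22; finish 22 hours.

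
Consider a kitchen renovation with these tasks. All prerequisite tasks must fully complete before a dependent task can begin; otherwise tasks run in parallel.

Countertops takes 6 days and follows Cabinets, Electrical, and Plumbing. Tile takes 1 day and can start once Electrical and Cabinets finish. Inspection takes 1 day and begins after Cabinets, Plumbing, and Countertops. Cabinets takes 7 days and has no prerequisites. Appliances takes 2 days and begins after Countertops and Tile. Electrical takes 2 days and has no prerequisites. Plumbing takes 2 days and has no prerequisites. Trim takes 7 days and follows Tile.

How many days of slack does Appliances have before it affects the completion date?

0

The longest chain is Cabinets→Countertops→Appliances = 7+6+2 = 15; overall finish 15 days.
The longest chain containing Appliances totals 15 days.
Slack of Appliances = 13 − 13 = 0 days.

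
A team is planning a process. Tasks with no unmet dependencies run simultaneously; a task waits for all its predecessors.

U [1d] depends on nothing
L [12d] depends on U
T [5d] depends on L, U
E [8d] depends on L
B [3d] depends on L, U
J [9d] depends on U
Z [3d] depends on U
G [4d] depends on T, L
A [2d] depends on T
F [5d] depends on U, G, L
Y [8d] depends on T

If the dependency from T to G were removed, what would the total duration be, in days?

Original critical path: U→L→T→G→F = 1+12+5+4+5 = 27 ⇒ 27 days.
Without T→G, G's earliest start moves from 18 to 13.
After: U→L→T→Y = 1+12+5+8 = 26 → 26 days.

26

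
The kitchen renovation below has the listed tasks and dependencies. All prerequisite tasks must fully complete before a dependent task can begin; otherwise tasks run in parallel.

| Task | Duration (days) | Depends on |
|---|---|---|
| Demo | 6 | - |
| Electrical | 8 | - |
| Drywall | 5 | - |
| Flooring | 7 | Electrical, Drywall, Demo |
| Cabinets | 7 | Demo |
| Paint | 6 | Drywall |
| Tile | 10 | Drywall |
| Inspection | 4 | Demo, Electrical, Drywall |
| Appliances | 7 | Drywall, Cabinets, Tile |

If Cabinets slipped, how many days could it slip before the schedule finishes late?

2

Drywall→Tile→Appliances = 5+10+7 = 22 sets the makespan at 22 days.
Cabinets finishes as early as 13 and must finish by 15.
So Cabinets can slip 15 − 13 = 2 days.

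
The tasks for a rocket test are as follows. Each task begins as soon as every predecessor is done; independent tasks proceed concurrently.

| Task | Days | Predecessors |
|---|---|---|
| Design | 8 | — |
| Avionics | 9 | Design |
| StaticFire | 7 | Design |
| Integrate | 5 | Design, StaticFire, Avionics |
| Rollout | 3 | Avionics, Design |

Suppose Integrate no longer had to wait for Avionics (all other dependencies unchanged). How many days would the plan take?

With the dependency in place, Design→Avionics→Integrate = 8+9+5 = 22 sets the finish at 22 days.
Without Avionics→Integrate, Integrate's earliest start moves from 17 to 15.
The longest chain is now Design→Avionics→Rollout = 8+9+3 = 20, so the plan takes 20 days.

20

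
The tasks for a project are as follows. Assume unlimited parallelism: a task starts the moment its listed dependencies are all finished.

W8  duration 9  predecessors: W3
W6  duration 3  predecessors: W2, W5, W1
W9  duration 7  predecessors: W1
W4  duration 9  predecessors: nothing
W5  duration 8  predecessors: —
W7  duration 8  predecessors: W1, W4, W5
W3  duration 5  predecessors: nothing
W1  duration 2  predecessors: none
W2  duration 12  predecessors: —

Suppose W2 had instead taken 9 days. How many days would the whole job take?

The binding path is W4→W7 = 9+8 = 17; finish at 17 days.
W2 is off the critical path — its longest chain is 15 days, giving 2 of slack.
No other chain overtakes it, so the finish is 17 days.

17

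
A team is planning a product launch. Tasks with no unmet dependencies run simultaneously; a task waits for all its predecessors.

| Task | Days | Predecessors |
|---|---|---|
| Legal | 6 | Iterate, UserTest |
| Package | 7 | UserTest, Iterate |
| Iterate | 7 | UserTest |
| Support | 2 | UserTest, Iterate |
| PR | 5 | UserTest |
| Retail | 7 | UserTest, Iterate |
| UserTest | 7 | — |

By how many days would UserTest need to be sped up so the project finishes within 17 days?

Current finish: 21 days; target: 17.
UserTest is on every critical path, so each day cut from UserTest cuts the finish by one (this holds down to a finish of 15).
Need 21 − 17 = 4 days off UserTest → UserTest becomes 3 days, finish becomes 17.

4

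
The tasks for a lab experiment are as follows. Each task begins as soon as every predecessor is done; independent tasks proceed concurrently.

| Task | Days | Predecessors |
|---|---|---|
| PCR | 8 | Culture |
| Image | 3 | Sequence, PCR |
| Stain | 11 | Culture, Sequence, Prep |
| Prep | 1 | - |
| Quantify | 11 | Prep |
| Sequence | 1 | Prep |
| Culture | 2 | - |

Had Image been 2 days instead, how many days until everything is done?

13

As given, the longest chain is Culture→PCR→Image = 2+8+3 = 13, so the finish is 13 days.
Since Image is critical, the -1 change carries straight to that chain (now 12 days).
The binding chain switches to Prep→Sequence→Stain = 1+1+11 = 13; finish 13 days.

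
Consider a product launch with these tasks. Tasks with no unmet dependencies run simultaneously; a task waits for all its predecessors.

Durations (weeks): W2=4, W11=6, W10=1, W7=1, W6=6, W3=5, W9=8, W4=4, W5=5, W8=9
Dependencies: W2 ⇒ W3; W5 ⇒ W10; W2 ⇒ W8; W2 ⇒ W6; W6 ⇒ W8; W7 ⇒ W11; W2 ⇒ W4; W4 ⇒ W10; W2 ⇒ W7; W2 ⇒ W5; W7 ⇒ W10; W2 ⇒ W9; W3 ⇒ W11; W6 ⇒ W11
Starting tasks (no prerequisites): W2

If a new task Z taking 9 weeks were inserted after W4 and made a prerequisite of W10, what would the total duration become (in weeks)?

Originally the project takes 19 weeks.
With Z inserted, W10 now waits for max(W4, W7, W5, Z).
New critical path: W2→W6→W8 = 4+6+9 = 19 ⇒ 19 weeks.

19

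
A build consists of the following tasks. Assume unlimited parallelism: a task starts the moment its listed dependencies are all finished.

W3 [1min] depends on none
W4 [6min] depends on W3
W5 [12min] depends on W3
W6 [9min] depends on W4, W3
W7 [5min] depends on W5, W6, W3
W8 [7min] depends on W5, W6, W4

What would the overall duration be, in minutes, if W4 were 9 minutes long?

26

Critical path before the change: W3→W4→W6→W8 = 1+6+9+7 = 23 giving 23 minutes.
W4 is on the critical path; changing it to 9 makes that path 26 minutes.
That remains the longest chain; total 26 minutes.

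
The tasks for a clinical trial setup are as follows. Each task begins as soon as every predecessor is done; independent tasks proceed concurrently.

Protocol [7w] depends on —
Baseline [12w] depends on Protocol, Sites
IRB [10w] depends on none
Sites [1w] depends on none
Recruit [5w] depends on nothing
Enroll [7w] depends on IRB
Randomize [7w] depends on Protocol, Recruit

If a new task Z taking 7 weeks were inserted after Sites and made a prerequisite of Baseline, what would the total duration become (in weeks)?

Originally the schedule takes 19 weeks.
With Z inserted, Baseline now waits for max(Protocol, Sites, Z).
New critical path: Sites→Z→Baseline = 1+7+12 = 20 ⇒ 20 weeks.

20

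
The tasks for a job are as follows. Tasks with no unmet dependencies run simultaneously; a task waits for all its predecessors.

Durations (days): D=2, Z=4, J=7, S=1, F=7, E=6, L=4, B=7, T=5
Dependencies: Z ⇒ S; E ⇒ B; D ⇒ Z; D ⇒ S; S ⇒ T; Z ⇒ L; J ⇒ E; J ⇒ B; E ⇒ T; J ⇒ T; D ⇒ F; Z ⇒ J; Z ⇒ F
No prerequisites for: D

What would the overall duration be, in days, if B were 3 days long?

24

The binding path is D→Z→J→E→B = 2+4+7+6+7 = 26; finish at 26 days.
B lies on that path, so at 3 days the path becomes 22 days.
New critical path: D→Z→J→E→T = 2+4+7+6+5 = 24 ⇒ 24 days.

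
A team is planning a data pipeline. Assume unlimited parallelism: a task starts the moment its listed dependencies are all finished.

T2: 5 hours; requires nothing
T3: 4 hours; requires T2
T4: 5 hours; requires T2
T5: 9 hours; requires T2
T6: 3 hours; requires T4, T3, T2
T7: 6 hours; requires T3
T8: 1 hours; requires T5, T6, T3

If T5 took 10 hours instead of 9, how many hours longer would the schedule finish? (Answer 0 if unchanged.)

The binding path is T2→T5→T8 = 5+9+1 = 15; finish at 15 hours.
Since T5 is critical, the +1 change carries straight to that chain (now 16 hours).
The critical path is still T2→T5→T8; finish is now 16 hours.
Change in finish: 16 − 15 = +1 hours.

1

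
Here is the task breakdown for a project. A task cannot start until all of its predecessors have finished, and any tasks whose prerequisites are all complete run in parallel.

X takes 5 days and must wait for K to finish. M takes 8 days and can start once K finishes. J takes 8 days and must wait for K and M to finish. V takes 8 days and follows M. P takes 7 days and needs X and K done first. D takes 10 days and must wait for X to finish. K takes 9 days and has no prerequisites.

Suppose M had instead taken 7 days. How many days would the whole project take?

24

Baseline: K→M→V = 9+8+8 = 25 → 25 days.
M lies on that path, so at 7 days the path becomes 24 days.
That remains the longest chain; total 24 days.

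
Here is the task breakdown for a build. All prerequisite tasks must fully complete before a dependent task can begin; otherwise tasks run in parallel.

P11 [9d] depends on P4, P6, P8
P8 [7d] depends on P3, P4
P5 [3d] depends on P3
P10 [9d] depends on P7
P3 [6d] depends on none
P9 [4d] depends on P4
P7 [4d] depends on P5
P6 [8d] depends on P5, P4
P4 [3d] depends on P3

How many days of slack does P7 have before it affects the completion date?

4

Critical path: P3→P4→P6→P11 = 6+3+8+9 = 26, so the finish is 26 days.
P7 finishes as early as 13 and must finish by 17.
So P7 can slip 17 − 13 = 4 days.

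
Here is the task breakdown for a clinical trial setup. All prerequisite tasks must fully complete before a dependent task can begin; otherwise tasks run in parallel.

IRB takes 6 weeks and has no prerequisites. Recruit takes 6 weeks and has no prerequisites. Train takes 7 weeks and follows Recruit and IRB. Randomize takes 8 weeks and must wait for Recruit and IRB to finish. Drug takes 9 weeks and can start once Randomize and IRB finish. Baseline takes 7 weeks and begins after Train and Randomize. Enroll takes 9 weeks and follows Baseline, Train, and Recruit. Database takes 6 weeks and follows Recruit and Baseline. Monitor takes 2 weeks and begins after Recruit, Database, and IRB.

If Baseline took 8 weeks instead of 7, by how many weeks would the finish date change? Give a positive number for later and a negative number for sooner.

1

The binding path is IRB→Randomize→Baseline→Enroll = 6+8+7+9 = 30; finish at 30 weeks.
Baseline lies on that path, so at 8 weeks the path becomes 31 weeks.
No other chain overtakes it, so the finish is 31 weeks.
Change in finish: 31 − 30 = +1 weeks.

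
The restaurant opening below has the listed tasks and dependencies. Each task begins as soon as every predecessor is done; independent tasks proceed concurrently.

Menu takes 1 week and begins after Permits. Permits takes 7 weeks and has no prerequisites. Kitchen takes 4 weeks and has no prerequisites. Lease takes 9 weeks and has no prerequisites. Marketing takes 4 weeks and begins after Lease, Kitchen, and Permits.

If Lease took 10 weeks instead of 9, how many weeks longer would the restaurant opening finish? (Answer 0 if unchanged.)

Baseline: Lease→Marketing = 9+4 = 13 → 13 weeks.
Since Lease is critical, the +1 change carries straight to that chain (now 14 weeks).
That remains the longest chain; total 14 weeks.
Change in finish: 14 − 13 = +1 weeks.

1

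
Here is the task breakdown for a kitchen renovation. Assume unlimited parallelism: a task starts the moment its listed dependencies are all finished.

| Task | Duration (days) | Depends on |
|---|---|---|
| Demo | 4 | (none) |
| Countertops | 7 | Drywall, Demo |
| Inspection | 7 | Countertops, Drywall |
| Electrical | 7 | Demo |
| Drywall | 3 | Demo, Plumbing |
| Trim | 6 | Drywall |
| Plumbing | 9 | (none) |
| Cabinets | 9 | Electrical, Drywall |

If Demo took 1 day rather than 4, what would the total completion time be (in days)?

Baseline: Plumbing→Drywall→Countertops→Inspection = 9+3+7+7 = 26 → 26 days.
The longest path through Demo is only 21 days, so Demo has float 5.
That remains the longest chain; total 26 days.

26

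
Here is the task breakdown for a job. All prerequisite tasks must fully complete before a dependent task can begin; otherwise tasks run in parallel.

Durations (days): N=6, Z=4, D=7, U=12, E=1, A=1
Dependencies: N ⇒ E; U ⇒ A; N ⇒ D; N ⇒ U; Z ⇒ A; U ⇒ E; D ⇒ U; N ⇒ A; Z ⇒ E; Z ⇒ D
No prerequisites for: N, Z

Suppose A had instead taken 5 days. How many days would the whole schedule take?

As given, the longest chain is N→D→U→A = 6+7+12+1 = 26, so the finish is 26 days.
Since A is critical, the +4 change carries straight to that chain (now 30 days).
That remains the longest chain; total 30 days.

30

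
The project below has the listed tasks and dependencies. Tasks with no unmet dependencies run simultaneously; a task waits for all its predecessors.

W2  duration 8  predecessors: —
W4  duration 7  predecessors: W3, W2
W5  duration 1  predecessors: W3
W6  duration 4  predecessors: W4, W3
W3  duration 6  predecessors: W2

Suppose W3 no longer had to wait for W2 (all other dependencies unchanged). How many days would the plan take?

19

Before: longest chain W2→W3→W4→W6 = 8+6+7+4 = 25, finish 25.
Without W2→W3, W3's earliest start moves from 8 to 0.
New critical path: W2→W4→W6 = 8+7+4 = 19 ⇒ 19 days.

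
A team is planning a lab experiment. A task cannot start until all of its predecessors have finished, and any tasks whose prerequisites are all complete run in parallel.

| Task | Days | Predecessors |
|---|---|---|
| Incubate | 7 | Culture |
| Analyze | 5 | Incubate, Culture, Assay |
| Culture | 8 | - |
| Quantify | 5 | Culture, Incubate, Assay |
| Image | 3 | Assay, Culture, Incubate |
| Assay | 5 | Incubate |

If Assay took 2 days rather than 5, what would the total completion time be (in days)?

Actual critical path: Culture→Incubate→Assay→Analyze = 8+7+5+5 = 25 ⇒ 25 days.
Assay is on the critical path; changing it to 2 makes that path 22 days.
No other chain overtakes it, so the finish is 22 days.

22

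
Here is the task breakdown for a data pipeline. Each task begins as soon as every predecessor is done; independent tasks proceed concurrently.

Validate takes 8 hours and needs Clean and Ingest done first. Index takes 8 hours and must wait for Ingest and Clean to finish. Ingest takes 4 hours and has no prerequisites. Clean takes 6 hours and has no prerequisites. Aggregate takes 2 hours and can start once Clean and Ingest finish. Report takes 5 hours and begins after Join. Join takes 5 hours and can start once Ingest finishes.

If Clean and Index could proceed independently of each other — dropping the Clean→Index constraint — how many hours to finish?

14

With the dependency in place, Ingest→Join→Report = 4+5+5 = 14 sets the finish at 14 hours.
Without Clean→Index, Index's earliest start moves from 6 to 4.
New critical path: Ingest→Join→Report = 4+5+5 = 14 ⇒ 14 hours.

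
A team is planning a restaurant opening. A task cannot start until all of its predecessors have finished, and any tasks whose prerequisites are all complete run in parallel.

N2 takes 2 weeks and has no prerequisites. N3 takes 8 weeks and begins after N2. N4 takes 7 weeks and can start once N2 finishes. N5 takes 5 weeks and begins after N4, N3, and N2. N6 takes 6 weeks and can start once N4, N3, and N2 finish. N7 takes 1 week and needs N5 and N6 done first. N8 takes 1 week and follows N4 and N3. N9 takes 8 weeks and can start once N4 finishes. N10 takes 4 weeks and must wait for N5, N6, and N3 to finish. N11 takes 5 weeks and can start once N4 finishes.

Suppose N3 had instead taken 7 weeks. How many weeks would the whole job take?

As given, the longest chain is N2→N3→N6→N10 = 2+8+6+4 = 20, so the finish is 20 weeks.
Since N3 is critical, the -1 change carries straight to that chain (now 19 weeks).
That remains the longest chain; total 19 weeks.

19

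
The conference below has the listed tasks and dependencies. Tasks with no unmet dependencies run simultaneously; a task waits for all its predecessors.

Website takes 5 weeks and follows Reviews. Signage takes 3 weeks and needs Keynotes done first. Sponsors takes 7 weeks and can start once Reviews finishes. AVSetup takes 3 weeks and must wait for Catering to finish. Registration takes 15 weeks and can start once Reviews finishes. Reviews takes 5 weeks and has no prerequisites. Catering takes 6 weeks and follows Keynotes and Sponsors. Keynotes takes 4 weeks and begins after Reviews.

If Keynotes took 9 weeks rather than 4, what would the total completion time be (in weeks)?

23

As given, the longest chain is Reviews→Sponsors→Catering→AVSetup = 5+7+6+3 = 21, so the finish is 21 weeks.
Keynotes is off the critical path — its longest chain is 18 weeks, giving 3 of slack.
The binding chain switches to Reviews→Keynotes→Catering→AVSetup = 5+9+6+3 = 23; finish 23 weeks.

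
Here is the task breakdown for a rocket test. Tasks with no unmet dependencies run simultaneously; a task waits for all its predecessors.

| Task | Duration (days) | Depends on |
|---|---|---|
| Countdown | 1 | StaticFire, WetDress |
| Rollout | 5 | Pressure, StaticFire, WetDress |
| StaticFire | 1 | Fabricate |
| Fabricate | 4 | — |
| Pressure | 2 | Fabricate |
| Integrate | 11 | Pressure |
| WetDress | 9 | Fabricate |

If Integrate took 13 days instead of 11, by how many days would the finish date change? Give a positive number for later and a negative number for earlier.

1

The binding path is Fabricate→WetDress→Rollout = 4+9+5 = 18; finish at 18 days.
Integrate is off the critical path — its longest chain is 17 days, giving 1 of slack.
Now Fabricate→Pressure→Integrate = 4+2+13 = 19 is longest, so the finish becomes 19 days.
Change in finish: 19 − 18 = +1 days.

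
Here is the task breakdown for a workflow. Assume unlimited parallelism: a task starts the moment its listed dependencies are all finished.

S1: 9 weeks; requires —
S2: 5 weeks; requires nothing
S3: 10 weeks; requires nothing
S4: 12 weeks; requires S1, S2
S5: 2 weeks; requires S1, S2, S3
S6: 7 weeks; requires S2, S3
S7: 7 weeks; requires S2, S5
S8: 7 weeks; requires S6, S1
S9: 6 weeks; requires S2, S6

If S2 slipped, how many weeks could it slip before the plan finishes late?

5

The longest chain is S3→S6→S8 = 10+7+7 = 24; overall finish 24 weeks.
S2 finishes as early as 5 and must finish by 10.
Float = 24 − 19 = 5.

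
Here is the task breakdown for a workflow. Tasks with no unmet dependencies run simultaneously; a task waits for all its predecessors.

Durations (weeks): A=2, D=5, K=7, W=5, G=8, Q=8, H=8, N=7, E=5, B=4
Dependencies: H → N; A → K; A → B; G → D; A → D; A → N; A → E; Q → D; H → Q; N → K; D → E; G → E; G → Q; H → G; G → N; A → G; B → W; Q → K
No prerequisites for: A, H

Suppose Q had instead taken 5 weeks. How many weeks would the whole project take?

Critical path before the change: H→G→Q→D→E = 8+8+8+5+5 = 34 giving 34 weeks.
Q lies on that path, so at 5 weeks the path becomes 31 weeks.
That remains the longest chain; total 31 weeks.

31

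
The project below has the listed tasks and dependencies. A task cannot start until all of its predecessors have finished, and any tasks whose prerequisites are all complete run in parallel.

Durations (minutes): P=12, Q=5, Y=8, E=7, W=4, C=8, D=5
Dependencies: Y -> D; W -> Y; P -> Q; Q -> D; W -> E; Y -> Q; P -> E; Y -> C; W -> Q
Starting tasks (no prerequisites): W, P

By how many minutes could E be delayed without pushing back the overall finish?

Critical path: W→Y→Q→D = 4+8+5+5 = 22, so the finish is 22 minutes.
Longest path through E: 19 minutes (earliest finish 19, latest finish 22).
So E can slip 22 − 19 = 3 minutes.

3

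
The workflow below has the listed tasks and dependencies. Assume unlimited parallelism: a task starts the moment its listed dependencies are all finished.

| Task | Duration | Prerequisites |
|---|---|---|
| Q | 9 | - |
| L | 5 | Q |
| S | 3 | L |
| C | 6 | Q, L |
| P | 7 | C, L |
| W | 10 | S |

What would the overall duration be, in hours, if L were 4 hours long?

As given, the longest chain is Q→L→S→W = 9+5+3+10 = 27, so the finish is 27 hours.
Since L is critical, the -1 change carries straight to that chain (now 26 hours).
The critical path is still Q→L→S→W; finish is now 26 hours.

26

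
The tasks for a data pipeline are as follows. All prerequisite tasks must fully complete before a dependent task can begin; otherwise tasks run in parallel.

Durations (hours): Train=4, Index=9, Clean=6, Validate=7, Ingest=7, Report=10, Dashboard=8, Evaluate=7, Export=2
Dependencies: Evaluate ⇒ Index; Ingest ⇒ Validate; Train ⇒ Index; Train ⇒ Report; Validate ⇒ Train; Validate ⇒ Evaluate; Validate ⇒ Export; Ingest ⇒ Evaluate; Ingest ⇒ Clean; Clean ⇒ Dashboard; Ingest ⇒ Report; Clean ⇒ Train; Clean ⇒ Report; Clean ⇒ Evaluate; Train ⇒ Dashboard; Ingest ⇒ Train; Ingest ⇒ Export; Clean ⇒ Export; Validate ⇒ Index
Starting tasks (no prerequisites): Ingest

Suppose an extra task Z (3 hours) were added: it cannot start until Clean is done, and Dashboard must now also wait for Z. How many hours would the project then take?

Originally the project takes 30 hours.
With Z inserted, Dashboard now waits for max(Clean, Train, Z).
New critical path: Ingest→Validate→Evaluate→Index = 7+7+7+9 = 30 ⇒ 30 hours.

30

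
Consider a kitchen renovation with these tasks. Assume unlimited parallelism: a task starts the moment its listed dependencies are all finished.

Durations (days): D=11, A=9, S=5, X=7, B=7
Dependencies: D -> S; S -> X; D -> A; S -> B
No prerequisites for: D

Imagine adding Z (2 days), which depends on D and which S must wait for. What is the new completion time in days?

25

Originally the job takes 23 days.
With Z inserted, S now waits for max(D, Z).
New critical path: D→Z→S→X = 11+2+5+7 = 25 ⇒ 25 days.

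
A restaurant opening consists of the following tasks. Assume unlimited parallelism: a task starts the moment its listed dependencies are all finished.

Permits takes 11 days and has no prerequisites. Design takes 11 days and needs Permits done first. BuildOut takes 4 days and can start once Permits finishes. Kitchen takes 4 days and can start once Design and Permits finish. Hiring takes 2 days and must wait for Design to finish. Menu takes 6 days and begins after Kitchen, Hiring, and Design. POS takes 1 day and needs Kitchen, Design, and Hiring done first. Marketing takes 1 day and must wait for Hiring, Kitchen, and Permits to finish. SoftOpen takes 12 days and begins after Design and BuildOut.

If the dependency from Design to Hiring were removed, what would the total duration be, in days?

34

Before: longest chain Permits→Design→SoftOpen = 11+11+12 = 34, finish 34.
Without Design→Hiring, Hiring's earliest start moves from 22 to 0.
The longest chain is now Permits→Design→SoftOpen = 11+11+12 = 34, so the restaurant opening takes 34 days.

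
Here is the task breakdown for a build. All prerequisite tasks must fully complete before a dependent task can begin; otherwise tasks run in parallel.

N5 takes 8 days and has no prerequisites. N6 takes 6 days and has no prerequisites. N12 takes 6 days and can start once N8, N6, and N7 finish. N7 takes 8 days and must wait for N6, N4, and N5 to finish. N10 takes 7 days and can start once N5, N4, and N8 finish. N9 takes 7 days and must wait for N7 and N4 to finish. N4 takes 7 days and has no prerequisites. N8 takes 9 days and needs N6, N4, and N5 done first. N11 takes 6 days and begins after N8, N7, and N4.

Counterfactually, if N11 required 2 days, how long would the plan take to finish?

24

Actual critical path: N5→N8→N10 = 8+9+7 = 24 ⇒ 24 days.
N11 is off the critical path — its longest chain is 23 days, giving 1 of slack.
No other chain overtakes it, so the finish is 24 days.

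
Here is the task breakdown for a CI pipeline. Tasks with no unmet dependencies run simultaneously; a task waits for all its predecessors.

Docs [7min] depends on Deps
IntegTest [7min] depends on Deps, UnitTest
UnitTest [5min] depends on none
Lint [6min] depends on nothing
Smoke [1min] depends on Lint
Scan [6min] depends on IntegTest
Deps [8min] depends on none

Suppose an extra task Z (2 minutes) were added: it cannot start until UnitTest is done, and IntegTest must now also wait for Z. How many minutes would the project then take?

Originally the project takes 21 minutes.
With Z inserted, IntegTest now waits for max(Deps, UnitTest, Z).
New critical path: Deps→IntegTest→Scan = 8+7+6 = 21 ⇒ 21 minutes.

21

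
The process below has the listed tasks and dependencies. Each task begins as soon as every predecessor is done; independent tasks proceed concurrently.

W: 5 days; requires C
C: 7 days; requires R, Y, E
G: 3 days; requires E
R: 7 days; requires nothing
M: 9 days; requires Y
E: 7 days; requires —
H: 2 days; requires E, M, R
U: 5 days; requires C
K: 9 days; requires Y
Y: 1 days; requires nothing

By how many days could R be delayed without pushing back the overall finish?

0

E→C→W = 7+7+5 = 19 sets the makespan at 19 days.
Longest path through R: 19 days (earliest finish 7, latest finish 7).
So R can slip 7 − 7 = 0 days.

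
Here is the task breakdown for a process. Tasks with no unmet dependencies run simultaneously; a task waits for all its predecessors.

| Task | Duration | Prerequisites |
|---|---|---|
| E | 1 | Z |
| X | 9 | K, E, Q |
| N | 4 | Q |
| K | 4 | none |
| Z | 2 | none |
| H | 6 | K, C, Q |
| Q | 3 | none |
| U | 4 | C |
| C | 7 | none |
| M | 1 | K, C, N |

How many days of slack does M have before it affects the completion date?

The longest chain is K→X = 4+9 = 13; overall finish 13 days.
Longest path through M: 8 days (earliest finish 8, latest finish 13).
So M can slip 13 − 8 = 5 days.

5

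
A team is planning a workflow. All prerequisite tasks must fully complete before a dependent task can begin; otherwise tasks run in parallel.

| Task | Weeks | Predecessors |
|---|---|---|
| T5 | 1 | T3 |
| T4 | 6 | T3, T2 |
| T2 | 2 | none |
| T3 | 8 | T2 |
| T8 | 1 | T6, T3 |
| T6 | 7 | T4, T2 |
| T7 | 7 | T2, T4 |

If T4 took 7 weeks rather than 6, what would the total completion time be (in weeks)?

25

As given, the longest chain is T2→T3→T4→T6→T8 = 2+8+6+7+1 = 24, so the finish is 24 weeks.
T4 is on the critical path; changing it to 7 makes that path 25 weeks.
The critical path is still T2→T3→T4→T6→T8; finish is now 25 weeks.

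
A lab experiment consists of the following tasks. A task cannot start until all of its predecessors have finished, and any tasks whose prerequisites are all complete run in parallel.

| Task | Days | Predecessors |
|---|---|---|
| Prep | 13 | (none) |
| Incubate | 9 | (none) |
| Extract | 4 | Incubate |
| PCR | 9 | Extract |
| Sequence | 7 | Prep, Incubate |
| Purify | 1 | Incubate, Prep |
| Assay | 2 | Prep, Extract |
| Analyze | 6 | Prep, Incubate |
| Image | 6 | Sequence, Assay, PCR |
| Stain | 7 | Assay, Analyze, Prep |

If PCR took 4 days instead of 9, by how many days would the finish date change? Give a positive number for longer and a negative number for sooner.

-2

Baseline: Incubate→Extract→PCR→Image = 9+4+9+6 = 28 → 28 days.
PCR lies on that path, so at 4 days the path becomes 23 days.
New critical path: Prep→Sequence→Image = 13+7+6 = 26 ⇒ 26 days.
Change in finish: 26 − 28 = -2 days.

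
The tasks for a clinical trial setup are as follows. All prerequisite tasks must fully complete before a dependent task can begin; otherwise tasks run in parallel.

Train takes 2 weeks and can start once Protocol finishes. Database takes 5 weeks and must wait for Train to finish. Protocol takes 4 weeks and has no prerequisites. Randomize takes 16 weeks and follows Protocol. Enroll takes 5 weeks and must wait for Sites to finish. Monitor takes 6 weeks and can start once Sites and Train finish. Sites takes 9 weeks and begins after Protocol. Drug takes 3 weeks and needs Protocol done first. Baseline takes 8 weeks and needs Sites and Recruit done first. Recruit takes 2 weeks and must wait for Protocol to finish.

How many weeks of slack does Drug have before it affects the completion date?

14

The longest chain is Protocol→Sites→Baseline = 4+9+8 = 21; overall finish 21 weeks.
The longest chain containing Drug totals 7 weeks.
Slack of Drug = 18 − 4 = 14 weeks.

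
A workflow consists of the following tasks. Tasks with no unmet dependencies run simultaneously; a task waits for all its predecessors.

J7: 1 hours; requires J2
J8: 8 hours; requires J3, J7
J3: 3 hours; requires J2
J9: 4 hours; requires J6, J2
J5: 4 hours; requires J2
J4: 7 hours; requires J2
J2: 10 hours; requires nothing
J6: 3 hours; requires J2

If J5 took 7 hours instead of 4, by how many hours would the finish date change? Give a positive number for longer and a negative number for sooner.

0

Baseline: J2→J3→J8 = 10+3+8 = 21 → 21 hours.
J5 has 7 hours of float (longest path through it is 14).
That remains the longest chain; total 21 hours.
Change in finish: 21 − 21 = +0 hours.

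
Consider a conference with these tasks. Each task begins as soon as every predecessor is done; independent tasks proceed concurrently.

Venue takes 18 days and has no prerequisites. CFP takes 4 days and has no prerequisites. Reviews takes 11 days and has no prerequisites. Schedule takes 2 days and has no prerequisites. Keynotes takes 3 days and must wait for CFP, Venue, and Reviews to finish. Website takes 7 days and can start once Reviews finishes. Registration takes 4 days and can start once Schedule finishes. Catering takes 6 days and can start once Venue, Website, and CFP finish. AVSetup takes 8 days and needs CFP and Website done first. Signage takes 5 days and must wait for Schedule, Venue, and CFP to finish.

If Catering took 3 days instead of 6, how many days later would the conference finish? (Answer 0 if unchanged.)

The binding path is Reviews→Website→AVSetup = 11+7+8 = 26; finish at 26 days.
The longest path through Catering is only 24 days, so Catering has float 2.
No other chain overtakes it, so the finish is 26 days.
Change in finish: 26 − 26 = +0 days.

0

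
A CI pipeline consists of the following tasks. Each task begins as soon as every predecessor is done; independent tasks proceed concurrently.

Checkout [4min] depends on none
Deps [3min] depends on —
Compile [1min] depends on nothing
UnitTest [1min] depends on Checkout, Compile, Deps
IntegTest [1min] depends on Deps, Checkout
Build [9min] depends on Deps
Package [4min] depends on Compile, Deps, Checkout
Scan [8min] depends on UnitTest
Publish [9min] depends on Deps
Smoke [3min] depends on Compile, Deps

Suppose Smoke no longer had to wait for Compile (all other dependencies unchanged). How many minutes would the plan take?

13

Original critical path: Checkout→UnitTest→Scan = 4+1+8 = 13 ⇒ 13 minutes.
Dropping Compile→Smoke doesn't change Smoke's earliest start (3); another predecessor still binds.
After: Checkout→UnitTest→Scan = 4+1+8 = 13 → 13 minutes.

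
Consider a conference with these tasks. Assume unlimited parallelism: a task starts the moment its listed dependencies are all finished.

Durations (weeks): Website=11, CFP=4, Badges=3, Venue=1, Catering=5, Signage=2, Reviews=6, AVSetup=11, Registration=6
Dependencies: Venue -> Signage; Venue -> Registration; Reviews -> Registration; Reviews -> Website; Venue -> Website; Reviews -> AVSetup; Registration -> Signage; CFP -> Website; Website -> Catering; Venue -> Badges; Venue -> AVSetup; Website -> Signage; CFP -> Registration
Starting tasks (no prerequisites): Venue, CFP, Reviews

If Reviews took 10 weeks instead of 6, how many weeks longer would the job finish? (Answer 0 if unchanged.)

As given, the longest chain is Reviews→Website→Catering = 6+11+5 = 22, so the finish is 22 weeks.
Since Reviews is critical, the +4 change carries straight to that chain (now 26 weeks).
That remains the longest chain; total 26 weeks.
Change in finish: 26 − 22 = +4 weeks.

4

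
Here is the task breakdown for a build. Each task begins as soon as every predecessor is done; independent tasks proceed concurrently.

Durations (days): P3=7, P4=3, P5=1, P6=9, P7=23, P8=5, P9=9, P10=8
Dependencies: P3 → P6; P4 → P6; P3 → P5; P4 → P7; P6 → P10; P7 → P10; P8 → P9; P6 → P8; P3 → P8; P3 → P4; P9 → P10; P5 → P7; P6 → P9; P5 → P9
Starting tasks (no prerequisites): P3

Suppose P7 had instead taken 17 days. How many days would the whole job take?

The binding path is P3→P4→P7→P10 = 7+3+23+8 = 41; finish at 41 days.
P7 lies on that path, so at 17 days the path becomes 35 days.
New critical path: P3→P4→P6→P8→P9→P10 = 7+3+9+5+9+8 = 41 ⇒ 41 days.

41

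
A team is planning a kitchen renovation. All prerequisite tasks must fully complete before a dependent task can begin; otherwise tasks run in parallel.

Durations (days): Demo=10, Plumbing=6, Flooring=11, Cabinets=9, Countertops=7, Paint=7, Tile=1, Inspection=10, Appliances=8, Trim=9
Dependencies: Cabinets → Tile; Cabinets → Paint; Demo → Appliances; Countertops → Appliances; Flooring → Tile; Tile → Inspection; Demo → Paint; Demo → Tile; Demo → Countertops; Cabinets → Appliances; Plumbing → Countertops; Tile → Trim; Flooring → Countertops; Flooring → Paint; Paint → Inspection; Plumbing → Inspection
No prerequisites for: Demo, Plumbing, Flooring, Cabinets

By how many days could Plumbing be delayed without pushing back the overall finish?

7

Critical path: Flooring→Paint→Inspection = 11+7+10 = 28, so the finish is 28 days.
The longest chain containing Plumbing totals 21 days.
So Plumbing can slip 13 − 6 = 7 days.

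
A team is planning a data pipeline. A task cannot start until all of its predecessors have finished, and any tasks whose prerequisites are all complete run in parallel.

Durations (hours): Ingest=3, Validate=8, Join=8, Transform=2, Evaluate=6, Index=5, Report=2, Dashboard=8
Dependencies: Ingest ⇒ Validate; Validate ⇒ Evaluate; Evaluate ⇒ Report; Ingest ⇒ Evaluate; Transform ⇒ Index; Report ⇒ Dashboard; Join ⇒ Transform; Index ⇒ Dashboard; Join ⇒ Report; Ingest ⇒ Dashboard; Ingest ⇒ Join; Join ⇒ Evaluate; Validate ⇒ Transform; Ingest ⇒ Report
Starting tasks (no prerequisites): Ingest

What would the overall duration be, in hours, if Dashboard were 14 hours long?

33

Critical path before the change: Ingest→Validate→Evaluate→Report→Dashboard = 3+8+6+2+8 = 27 giving 27 hours.
Dashboard is on the critical path; changing it to 14 makes that path 33 hours.
The critical path is still Ingest→Validate→Evaluate→Report→Dashboard; finish is now 33 hours.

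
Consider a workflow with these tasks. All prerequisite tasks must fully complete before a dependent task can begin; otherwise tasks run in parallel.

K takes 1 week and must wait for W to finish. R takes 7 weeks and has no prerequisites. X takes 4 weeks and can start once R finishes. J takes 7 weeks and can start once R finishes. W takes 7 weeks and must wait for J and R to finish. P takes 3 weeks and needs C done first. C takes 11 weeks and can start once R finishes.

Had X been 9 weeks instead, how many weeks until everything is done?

Critical path before the change: R→J→W→K = 7+7+7+1 = 22 giving 22 weeks.
X is off the critical path — its longest chain is 11 weeks, giving 11 of slack.
The critical path is still R→J→W→K; finish is now 22 weeks.

22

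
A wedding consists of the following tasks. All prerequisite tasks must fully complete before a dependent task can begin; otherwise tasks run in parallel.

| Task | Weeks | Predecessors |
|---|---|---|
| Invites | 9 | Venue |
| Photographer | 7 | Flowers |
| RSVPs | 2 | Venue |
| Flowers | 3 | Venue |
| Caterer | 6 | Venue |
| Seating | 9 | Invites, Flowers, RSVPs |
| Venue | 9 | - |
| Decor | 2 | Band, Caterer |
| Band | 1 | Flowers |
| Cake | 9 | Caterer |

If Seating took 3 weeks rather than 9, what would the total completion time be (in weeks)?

24

The binding path is Venue→Invites→Seating = 9+9+9 = 27; finish at 27 weeks.
Seating lies on that path, so at 3 weeks the path becomes 21 weeks.
Now Venue→Caterer→Cake = 9+6+9 = 24 is longest, so the finish becomes 24 weeks.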